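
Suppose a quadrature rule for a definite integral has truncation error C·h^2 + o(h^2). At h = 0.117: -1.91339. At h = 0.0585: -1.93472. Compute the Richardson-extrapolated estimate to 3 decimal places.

The leading error scales as h^2; refining by a factor of 2 reduces it by 2^2 = 4.
Extrapolated value = (4·A(h/2) − A(h)) / (4 − 1)
= (4·(-1.93472) − (-1.91339)) / 3
= -5.82549 / 3 = -1.94183

-1.942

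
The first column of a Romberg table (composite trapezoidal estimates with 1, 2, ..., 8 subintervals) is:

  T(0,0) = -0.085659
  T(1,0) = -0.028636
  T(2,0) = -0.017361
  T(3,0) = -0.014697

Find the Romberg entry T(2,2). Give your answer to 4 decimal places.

-0.0139

Richardson extrapolation on the trapezoidal column (denominator 4−1=3):
T(1,1) = (4·(-0.028636) − (-0.085659)) / 3 = -0.009628
T(2,1) = (4·(-0.017361) − (-0.028636)) / 3 = -0.013603
T(2,2) = -0.013603 + (-0.013603 − (-0.009628))/15 = -0.013868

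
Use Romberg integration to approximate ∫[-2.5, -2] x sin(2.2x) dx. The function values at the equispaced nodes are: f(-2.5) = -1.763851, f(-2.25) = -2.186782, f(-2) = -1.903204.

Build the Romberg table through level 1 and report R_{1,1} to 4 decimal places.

R_{0,0} (trapezoid, 1 panel, h=0.5000): -0.916764
R_{1,0} (trapezoid, 2 panels, h=0.2500): -1.005077
R_{1,1} = -1.005077 + (-1.005077 − (-0.916764))/3 = -1.034515

-1.0345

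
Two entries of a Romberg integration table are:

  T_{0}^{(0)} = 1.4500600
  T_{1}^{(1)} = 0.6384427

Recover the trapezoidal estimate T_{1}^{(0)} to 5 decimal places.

0.84135

From T_{1}^{(1)} = (4·T_{1}^{(0)} − T_{0}^{(0)})/3, solve for T_{1}^{(0)}:
4·T_{1}^{(0)} = 3·0.6384427 + 1.4500600 = 3.3653881
T_{1}^{(0)} = 0.8413470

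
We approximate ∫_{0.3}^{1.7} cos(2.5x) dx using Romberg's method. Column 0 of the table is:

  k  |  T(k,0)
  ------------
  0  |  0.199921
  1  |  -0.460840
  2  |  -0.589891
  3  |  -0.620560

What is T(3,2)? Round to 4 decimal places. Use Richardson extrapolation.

Richardson extrapolation on the trapezoidal column (denominator 4−1=3):
T(2,1) = -0.589891 + (-0.589891 − (-0.460840))/3 = -0.632908
T(3,1) = (4·(-0.620560) − (-0.589891)) / 3 = -0.630783
T(3,2) = (16·(-0.630783) − (-0.632908)) / 15 = -0.630641
(Column j=1 coincides with Simpson's rule on the same nodes.)

-0.6306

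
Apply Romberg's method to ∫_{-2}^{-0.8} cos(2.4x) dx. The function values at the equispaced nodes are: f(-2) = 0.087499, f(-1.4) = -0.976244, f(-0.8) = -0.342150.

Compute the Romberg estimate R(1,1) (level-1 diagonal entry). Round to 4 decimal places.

-0.8319

R(0,0) (trapezoid, 1 panel, h=1.2000): -0.152791
R(1,0) (trapezoid, 2 panels, h=0.6000): -0.662142
R(1,1) = -0.662142 + (-0.662142 − (-0.152791))/3 = -0.831926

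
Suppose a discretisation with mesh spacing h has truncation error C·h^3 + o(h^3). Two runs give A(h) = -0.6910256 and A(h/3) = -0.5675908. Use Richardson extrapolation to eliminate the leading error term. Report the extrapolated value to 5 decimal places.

-0.56284

Extrapolated value = (27·A(h/3) − A(h)) / (27 − 1)
= (27·(-0.5675908) − (-0.6910256)) / 26
= -14.6339260 / 26 = -0.5628433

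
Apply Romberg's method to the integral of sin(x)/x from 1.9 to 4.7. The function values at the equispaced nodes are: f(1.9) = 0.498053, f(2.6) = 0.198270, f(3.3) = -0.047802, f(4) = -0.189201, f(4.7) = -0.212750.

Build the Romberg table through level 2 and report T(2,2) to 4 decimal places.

0.0533

T(0,0) (trapezoid, 1 panel, h=2.8000): 0.399424
T(1,0) (trapezoid, 2 panels, h=1.4000): 0.132789
T(2,0) (trapezoid, 4 panels, h=0.7000): 0.072743
T(1,1) = 0.132789 + (0.132789 − 0.399424)/3 = 0.043911
T(2,1) = 0.072743 + (0.072743 − 0.132789)/3 = 0.052728
T(2,2) = 0.052728 + (0.052728 − 0.043911)/15 = 0.053316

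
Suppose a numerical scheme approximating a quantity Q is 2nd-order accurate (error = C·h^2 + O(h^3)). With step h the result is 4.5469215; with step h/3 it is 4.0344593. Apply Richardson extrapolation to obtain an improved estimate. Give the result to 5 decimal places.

3.97040

Extrapolated value = (9·A(h/3) − A(h)) / (9 − 1)
= (9·4.0344593 − 4.5469215) / 8
= 31.7632122 / 8 = 3.9704015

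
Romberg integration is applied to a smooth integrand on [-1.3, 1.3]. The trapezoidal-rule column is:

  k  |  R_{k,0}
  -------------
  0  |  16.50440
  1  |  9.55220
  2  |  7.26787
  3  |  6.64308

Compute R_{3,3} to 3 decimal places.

6.430

Richardson extrapolation on the trapezoidal column (denominator 4−1=3):
R_{1,1} = (4·9.55220 − 16.50440) / 3 = 7.23480
R_{2,1} = (4·7.26787 − 9.55220) / 3 = 6.50643
R_{3,1} = (4·6.64308 − 7.26787) / 3 = 6.43482
R_{2,2} = 6.50643 + (6.50643 − 7.23480)/15 = 6.45787
R_{3,2} = 6.43482 + (6.43482 − 6.50643)/15 = 6.43005
R_{3,3} = (64·6.43005 − 6.45787) / 63 = 6.42961
(Column j=1 coincides with Simpson's rule on the same nodes.)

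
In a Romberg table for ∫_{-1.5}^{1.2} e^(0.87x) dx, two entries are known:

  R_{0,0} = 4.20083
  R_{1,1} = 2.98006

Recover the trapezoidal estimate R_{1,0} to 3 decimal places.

3.285

From R_{1,1} = (4·R_{1,0} − R_{0,0})/3, solve for R_{1,0}:
4·R_{1,0} = 3·2.98006 + 4.20083 = 13.14101
R_{1,0} = 3.28525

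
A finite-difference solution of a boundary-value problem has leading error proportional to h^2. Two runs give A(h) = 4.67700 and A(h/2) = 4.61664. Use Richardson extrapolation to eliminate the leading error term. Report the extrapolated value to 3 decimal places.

Extrapolated value = (4·A(h/2) − A(h)) / (4 − 1)
= (4·4.61664 − 4.67700) / 3
= 13.78956 / 3 = 4.59652

4.597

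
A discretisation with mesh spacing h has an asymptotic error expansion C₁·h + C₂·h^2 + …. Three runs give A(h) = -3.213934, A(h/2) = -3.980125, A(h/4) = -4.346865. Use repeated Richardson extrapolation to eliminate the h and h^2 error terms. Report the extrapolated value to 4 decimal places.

-4.7027

First eliminate the h term (factor 2^1 = 2):
  B₁ = (2·(-3.980125) − (-3.213934))/1 = -4.746316
  B₂ = (2·(-4.346865) − (-3.980125))/1 = -4.713605
Then eliminate the h^2 term (factor 2^2 = 4):
  (4·(-4.713605) − (-4.746316))/3 = -4.702701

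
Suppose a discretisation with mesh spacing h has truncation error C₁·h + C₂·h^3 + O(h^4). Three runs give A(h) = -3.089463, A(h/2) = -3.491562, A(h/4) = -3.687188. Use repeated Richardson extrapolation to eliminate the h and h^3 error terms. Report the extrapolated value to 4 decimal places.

First eliminate the h term (factor 2^1 = 2):
  B₁ = (2·(-3.491562) − (-3.089463))/1 = -3.893661
  B₂ = (2·(-3.687188) − (-3.491562))/1 = -3.882814
Then eliminate the h^3 term (factor 2^3 = 8):
  (8·(-3.882814) − (-3.893661))/7 = -3.881264

-3.8813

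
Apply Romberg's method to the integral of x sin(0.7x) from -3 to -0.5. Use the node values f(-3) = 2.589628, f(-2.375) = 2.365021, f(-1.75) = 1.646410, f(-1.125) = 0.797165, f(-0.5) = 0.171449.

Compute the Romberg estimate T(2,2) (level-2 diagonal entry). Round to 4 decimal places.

3.8965

T(0,0) (trapezoid, 1 panel, h=2.5000): 3.451346
T(1,0) (trapezoid, 2 panels, h=1.2500): 3.783686
T(2,0) (trapezoid, 4 panels, h=0.6250): 3.868209
T(1,1) = 3.783686 + (3.783686 − 3.451346)/3 = 3.894466
T(2,1) = 3.868209 + (3.868209 − 3.783686)/3 = 3.896383
T(2,2) = 3.896383 + (3.896383 − 3.894466)/15 = 3.896511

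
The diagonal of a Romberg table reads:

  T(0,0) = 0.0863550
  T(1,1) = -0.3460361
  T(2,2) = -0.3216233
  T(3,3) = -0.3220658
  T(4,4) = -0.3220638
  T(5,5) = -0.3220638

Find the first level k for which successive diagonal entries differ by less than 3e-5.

k = 4

|T(1,1) − T(0,0)| = 0.4323911 ≥ 3e-5
|T(2,2) − T(1,1)| = 0.0244128 ≥ 3e-5
|T(3,3) − T(2,2)| = 0.0004425 ≥ 3e-5
|T(4,4) − T(3,3)| = 0.0000020 < 3e-5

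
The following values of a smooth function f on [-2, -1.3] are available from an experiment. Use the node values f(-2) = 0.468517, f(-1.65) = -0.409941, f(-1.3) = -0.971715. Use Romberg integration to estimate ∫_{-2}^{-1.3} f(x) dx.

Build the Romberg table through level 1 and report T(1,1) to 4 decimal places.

-0.2500

T(0,0) (trapezoid, 1 panel, h=0.7000): -0.176119
T(1,0) (trapezoid, 2 panels, h=0.3500): -0.231539
T(1,1) = -0.231539 + (-0.231539 − (-0.176119))/3 = -0.250012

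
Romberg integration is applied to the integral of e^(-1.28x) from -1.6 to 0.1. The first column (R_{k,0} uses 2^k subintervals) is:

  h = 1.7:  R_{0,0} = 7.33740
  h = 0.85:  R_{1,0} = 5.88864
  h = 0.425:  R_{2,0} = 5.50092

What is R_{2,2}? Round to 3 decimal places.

Richardson extrapolation on the trapezoidal column (denominator 4−1=3):
R_{1,1} = (4·5.88864 − 7.33740) / 3 = 5.40572
R_{2,1} = 5.50092 + (5.50092 − 5.88864)/3 = 5.37168
R_{2,2} = 5.37168 + (5.37168 − 5.40572)/15 = 5.36941

5.369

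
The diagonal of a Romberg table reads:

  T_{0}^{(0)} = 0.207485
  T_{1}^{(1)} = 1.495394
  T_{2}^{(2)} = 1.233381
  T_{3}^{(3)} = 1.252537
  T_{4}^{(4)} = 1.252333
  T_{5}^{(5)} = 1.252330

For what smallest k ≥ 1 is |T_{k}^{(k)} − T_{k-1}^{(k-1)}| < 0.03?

k = 3

|T_{1}^{(1)} − T_{0}^{(0)}| = 1.287909 ≥ 0.03
|T_{2}^{(2)} − T_{1}^{(1)}| = 0.262013 ≥ 0.03
|T_{3}^{(3)} − T_{2}^{(2)}| = 0.019156 < 0.03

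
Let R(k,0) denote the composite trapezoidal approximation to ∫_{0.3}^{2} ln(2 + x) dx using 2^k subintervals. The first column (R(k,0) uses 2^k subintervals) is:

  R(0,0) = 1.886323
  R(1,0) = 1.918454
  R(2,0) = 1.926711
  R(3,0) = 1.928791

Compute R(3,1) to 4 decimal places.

1.9295

R(3,1) = (4·1.928791 − 1.926711) / 3 = 1.929484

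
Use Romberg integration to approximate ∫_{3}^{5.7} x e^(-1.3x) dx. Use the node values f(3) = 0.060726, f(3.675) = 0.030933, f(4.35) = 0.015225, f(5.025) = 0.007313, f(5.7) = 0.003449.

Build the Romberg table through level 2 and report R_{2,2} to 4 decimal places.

0.0557

R_{0,0} (trapezoid, 1 panel, h=2.7000): 0.086636
R_{1,0} (trapezoid, 2 panels, h=1.3500): 0.063872
R_{2,0} (trapezoid, 4 panels, h=0.6750): 0.057752
R_{1,1} = 0.063872 + (0.063872 − 0.086636)/3 = 0.056284
R_{2,1} = 0.057752 + (0.057752 − 0.063872)/3 = 0.055712
R_{2,2} = 0.055712 + (0.055712 − 0.056284)/15 = 0.055674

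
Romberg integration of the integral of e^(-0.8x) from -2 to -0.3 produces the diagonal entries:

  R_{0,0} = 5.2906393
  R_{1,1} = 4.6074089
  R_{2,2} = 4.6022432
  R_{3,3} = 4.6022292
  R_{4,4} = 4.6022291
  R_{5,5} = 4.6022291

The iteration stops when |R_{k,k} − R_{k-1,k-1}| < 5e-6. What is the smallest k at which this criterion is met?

|R_{1,1} − R_{0,0}| = 0.6832304 ≥ 5e-6
|R_{2,2} − R_{1,1}| = 0.0051657 ≥ 5e-6
|R_{3,3} − R_{2,2}| = 0.0000140 ≥ 5e-6
|R_{4,4} − R_{3,3}| = 0.0000001 < 5e-6

k = 4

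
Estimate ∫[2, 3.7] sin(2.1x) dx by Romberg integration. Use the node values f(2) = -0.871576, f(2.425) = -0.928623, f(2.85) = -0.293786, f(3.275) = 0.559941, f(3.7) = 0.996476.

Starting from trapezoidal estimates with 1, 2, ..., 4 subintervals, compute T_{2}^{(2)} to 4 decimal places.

T_{0}^{(0)} (trapezoid, 1 panel, h=1.7000): 0.106165
T_{1}^{(0)} (trapezoid, 2 panels, h=0.8500): -0.196636
T_{2}^{(0)} (trapezoid, 4 panels, h=0.4250): -0.255008
T_{1}^{(1)} = -0.196636 + (-0.196636 − 0.106165)/3 = -0.297570
T_{2}^{(1)} = -0.255008 + (-0.255008 − (-0.196636))/3 = -0.274465
T_{2}^{(2)} = -0.274465 + (-0.274465 − (-0.297570))/15 = -0.272925

-0.2729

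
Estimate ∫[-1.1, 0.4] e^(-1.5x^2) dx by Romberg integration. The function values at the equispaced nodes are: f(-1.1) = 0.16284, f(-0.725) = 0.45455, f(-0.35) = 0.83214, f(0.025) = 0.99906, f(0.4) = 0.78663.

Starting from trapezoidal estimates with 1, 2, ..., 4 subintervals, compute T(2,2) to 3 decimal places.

T(0,0) (trapezoid, 1 panel, h=1.5000): 0.71210
T(1,0) (trapezoid, 2 panels, h=0.7500): 0.98016
T(2,0) (trapezoid, 4 panels, h=0.3750): 1.03518
T(1,1) = 0.98016 + (0.98016 − 0.71210)/3 = 1.06951
T(2,1) = 1.03518 + (1.03518 − 0.98016)/3 = 1.05352
T(2,2) = 1.05352 + (1.05352 − 1.06951)/15 = 1.05245

1.052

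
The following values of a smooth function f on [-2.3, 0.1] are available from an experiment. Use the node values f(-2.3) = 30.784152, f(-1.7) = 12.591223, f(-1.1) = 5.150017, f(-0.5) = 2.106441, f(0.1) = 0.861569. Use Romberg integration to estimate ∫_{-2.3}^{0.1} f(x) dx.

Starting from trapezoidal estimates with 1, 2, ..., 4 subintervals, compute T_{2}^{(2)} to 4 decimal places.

20.0972

T_{0}^{(0)} (trapezoid, 1 panel, h=2.4000): 37.974865
T_{1}^{(0)} (trapezoid, 2 panels, h=1.2000): 25.167453
T_{2}^{(0)} (trapezoid, 4 panels, h=0.6000): 21.402325
T_{1}^{(1)} = 25.167453 + (25.167453 − 37.974865)/3 = 20.898316
T_{2}^{(1)} = 21.402325 + (21.402325 − 25.167453)/3 = 20.147282
T_{2}^{(2)} = 20.147282 + (20.147282 − 20.898316)/15 = 20.097213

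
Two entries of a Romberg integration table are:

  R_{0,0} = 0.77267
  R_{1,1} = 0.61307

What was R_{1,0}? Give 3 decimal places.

From R_{1,1} = (4·R_{1,0} − R_{0,0})/3, solve for R_{1,0}:
4·R_{1,0} = 3·0.61307 + 0.77267 = 2.61188
R_{1,0} = 0.65297

0.653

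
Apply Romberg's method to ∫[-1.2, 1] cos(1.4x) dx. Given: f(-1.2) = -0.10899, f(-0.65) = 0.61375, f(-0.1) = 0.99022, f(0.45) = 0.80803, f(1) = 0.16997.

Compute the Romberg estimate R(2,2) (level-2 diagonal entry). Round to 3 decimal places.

1.413

R(0,0) (trapezoid, 1 panel, h=2.2000): 0.06708
R(1,0) (trapezoid, 2 panels, h=1.1000): 1.12278
R(2,0) (trapezoid, 4 panels, h=0.5500): 1.34337
R(1,1) = 1.12278 + (1.12278 − 0.06708)/3 = 1.47468
R(2,1) = 1.34337 + (1.34337 − 1.12278)/3 = 1.41690
R(2,2) = 1.41690 + (1.41690 − 1.47468)/15 = 1.41305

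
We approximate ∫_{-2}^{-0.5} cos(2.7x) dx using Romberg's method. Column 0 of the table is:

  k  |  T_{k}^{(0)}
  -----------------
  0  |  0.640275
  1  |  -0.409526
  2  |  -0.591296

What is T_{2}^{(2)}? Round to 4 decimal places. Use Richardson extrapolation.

-0.6447

T_{1}^{(1)} = (4·(-0.409526) − 0.640275) / 3 = -0.759460
T_{2}^{(1)} = (4·(-0.591296) − (-0.409526)) / 3 = -0.651886
T_{2}^{(2)} = (16·(-0.651886) − (-0.759460)) / 15 = -0.644714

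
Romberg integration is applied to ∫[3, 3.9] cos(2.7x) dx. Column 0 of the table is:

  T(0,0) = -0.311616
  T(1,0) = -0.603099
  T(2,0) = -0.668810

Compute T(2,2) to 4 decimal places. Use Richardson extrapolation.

-0.6901

Richardson extrapolation on the trapezoidal column (denominator 4−1=3):
T(1,1) = -0.603099 + (-0.603099 − (-0.311616))/3 = -0.700260
T(2,1) = -0.668810 + (-0.668810 − (-0.603099))/3 = -0.690714
T(2,2) = (16·(-0.690714) − (-0.700260)) / 15 = -0.690078
(Column j=1 coincides with Simpson's rule on the same nodes.)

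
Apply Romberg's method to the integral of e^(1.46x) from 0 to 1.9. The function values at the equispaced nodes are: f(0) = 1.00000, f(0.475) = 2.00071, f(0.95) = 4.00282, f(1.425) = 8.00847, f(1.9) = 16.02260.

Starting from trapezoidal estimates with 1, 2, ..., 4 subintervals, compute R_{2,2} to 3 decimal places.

10.291

R_{0,0} (trapezoid, 1 panel, h=1.9000): 16.17147
R_{1,0} (trapezoid, 2 panels, h=0.9500): 11.88841
R_{2,0} (trapezoid, 4 panels, h=0.4750): 10.69857
R_{1,1} = 11.88841 + (11.88841 − 16.17147)/3 = 10.46072
R_{2,1} = 10.69857 + (10.69857 − 11.88841)/3 = 10.30196
R_{2,2} = 10.30196 + (10.30196 − 10.46072)/15 = 10.29138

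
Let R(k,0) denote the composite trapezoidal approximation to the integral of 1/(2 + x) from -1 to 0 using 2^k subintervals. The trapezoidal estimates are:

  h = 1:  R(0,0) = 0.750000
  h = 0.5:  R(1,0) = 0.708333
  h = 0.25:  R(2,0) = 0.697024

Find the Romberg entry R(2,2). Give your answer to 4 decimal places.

R(1,1) = 0.708333 + (0.708333 − 0.750000)/3 = 0.694444
R(2,1) = 0.697024 + (0.697024 − 0.708333)/3 = 0.693254
R(2,2) = (16·0.693254 − 0.694444) / 15 = 0.693175

0.6932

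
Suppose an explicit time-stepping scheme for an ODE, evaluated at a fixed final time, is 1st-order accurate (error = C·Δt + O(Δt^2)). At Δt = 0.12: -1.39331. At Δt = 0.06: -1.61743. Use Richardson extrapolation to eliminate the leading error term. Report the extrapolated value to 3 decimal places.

-1.842

The leading error scales as Δt; refining by a factor of 2 reduces it by 2^1 = 2.
Extrapolated value = (2·A(Δt/2) − A(Δt)) / (2 − 1)
= (2·(-1.61743) − (-1.39331)) / 1
= -1.84155 / 1 = -1.84155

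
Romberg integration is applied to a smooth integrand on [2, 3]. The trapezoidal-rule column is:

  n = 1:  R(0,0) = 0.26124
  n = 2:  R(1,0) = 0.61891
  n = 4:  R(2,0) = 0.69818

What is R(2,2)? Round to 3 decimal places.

0.724

R(1,1) = 0.61891 + (0.61891 − 0.26124)/3 = 0.73813
R(2,1) = 0.69818 + (0.69818 − 0.61891)/3 = 0.72460
R(2,2) = (16·0.72460 − 0.73813) / 15 = 0.72370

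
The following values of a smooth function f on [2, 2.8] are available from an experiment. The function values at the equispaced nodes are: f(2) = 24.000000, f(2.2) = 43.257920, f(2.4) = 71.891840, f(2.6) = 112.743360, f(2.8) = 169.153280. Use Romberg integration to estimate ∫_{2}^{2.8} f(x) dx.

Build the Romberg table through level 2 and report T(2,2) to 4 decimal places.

64.0606

T(0,0) (trapezoid, 1 panel, h=0.8000): 77.261312
T(1,0) (trapezoid, 2 panels, h=0.4000): 67.387392
T(2,0) (trapezoid, 4 panels, h=0.2000): 64.893952
T(1,1) = 67.387392 + (67.387392 − 77.261312)/3 = 64.096085
T(2,1) = 64.893952 + (64.893952 − 67.387392)/3 = 64.062805
T(2,2) = 64.062805 + (64.062805 − 64.096085)/15 = 64.060586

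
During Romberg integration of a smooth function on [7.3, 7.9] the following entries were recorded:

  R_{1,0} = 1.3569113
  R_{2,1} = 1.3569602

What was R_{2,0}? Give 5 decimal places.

1.35695

From R_{2,1} = (4·R_{2,0} − R_{1,0})/3, solve for R_{2,0}:
4·R_{2,0} = 3·1.3569602 + 1.3569113 = 5.4277919
R_{2,0} = 1.3569480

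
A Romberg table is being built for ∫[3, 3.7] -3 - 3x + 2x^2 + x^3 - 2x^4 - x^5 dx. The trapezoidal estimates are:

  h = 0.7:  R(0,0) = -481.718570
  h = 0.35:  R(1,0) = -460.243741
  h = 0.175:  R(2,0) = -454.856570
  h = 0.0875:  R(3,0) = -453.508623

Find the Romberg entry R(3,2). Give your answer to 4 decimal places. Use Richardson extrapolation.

Richardson extrapolation on the trapezoidal column (denominator 4−1=3):
R(2,1) = (4·(-454.856570) − (-460.243741)) / 3 = -453.060846
R(3,1) = -453.508623 + (-453.508623 − (-454.856570))/3 = -453.059307
R(3,2) = -453.059307 + (-453.059307 − (-453.060846))/15 = -453.059204
(Column j=1 coincides with Simpson's rule on the same nodes.)

-453.0592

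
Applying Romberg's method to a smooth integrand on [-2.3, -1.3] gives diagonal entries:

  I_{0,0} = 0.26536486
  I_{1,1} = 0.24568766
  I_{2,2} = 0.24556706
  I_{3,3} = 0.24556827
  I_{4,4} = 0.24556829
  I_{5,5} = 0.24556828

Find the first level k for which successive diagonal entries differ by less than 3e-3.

|I_{1,1} − I_{0,0}| = 0.01967720 ≥ 3e-3
|I_{2,2} − I_{1,1}| = 0.00012060 < 3e-3

k = 2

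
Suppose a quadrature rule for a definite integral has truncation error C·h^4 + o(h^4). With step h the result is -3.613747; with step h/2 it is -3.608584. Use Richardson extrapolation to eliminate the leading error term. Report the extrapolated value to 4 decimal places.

-3.6082

The leading error scales as h^4; refining by a factor of 2 reduces it by 2^4 = 16.
Extrapolated value = (16·A(h/2) − A(h)) / (16 − 1)
= (16·(-3.608584) − (-3.613747)) / 15
= -54.123597 / 15 = -3.608240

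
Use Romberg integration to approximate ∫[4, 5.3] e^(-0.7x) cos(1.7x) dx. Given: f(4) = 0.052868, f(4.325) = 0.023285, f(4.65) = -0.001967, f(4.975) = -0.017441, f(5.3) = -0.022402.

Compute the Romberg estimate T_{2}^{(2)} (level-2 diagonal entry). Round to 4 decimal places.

0.0054

T_{0}^{(0)} (trapezoid, 1 panel, h=1.3000): 0.019803
T_{1}^{(0)} (trapezoid, 2 panels, h=0.6500): 0.008623
T_{2}^{(0)} (trapezoid, 4 panels, h=0.3250): 0.006211
T_{1}^{(1)} = 0.008623 + (0.008623 − 0.019803)/3 = 0.004896
T_{2}^{(1)} = 0.006211 + (0.006211 − 0.008623)/3 = 0.005407
T_{2}^{(2)} = 0.005407 + (0.005407 − 0.004896)/15 = 0.005441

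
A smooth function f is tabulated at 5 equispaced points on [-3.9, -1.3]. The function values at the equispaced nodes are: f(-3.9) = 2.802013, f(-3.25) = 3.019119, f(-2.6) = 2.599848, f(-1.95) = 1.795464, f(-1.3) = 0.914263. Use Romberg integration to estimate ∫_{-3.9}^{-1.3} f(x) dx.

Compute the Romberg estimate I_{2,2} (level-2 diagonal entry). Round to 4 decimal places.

6.1036

I_{0,0} (trapezoid, 1 panel, h=2.6000): 4.831159
I_{1,0} (trapezoid, 2 panels, h=1.3000): 5.795382
I_{2,0} (trapezoid, 4 panels, h=0.6500): 6.027170
I_{1,1} = 5.795382 + (5.795382 − 4.831159)/3 = 6.116790
I_{2,1} = 6.027170 + (6.027170 − 5.795382)/3 = 6.104433
I_{2,2} = 6.104433 + (6.104433 − 6.116790)/15 = 6.103609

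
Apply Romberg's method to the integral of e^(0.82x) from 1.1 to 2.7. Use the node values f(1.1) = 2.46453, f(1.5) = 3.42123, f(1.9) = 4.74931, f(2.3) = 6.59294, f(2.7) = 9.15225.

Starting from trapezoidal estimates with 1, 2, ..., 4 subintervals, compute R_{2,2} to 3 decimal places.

R_{0,0} (trapezoid, 1 panel, h=1.6000): 9.29342
R_{1,0} (trapezoid, 2 panels, h=0.8000): 8.44616
R_{2,0} (trapezoid, 4 panels, h=0.4000): 8.22875
R_{1,1} = 8.44616 + (8.44616 − 9.29342)/3 = 8.16374
R_{2,1} = 8.22875 + (8.22875 − 8.44616)/3 = 8.15628
R_{2,2} = 8.15628 + (8.15628 − 8.16374)/15 = 8.15578

8.156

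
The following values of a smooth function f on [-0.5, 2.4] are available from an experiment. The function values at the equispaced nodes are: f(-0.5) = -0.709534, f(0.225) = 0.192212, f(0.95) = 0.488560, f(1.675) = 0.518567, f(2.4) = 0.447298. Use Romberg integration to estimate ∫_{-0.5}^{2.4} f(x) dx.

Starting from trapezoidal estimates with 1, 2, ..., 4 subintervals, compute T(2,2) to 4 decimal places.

0.8627

T(0,0) (trapezoid, 1 panel, h=2.9000): -0.380242
T(1,0) (trapezoid, 2 panels, h=1.4500): 0.518291
T(2,0) (trapezoid, 4 panels, h=0.7250): 0.774460
T(1,1) = 0.518291 + (0.518291 − (-0.380242))/3 = 0.817802
T(2,1) = 0.774460 + (0.774460 − 0.518291)/3 = 0.859850
T(2,2) = 0.859850 + (0.859850 − 0.817802)/15 = 0.862653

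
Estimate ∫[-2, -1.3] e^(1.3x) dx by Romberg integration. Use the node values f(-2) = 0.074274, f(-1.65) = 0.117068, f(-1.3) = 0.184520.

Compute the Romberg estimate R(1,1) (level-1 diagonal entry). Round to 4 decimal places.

R(0,0) (trapezoid, 1 panel, h=0.7000): 0.090578
R(1,0) (trapezoid, 2 panels, h=0.3500): 0.086263
R(1,1) = 0.086263 + (0.086263 − 0.090578)/3 = 0.084825

0.0848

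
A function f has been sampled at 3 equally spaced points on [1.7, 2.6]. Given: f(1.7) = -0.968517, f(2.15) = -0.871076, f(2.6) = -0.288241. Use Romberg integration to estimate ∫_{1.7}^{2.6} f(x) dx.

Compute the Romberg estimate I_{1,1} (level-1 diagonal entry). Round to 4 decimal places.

-0.7112

I_{0,0} (trapezoid, 1 panel, h=0.9000): -0.565541
I_{1,0} (trapezoid, 2 panels, h=0.4500): -0.674755
I_{1,1} = -0.674755 + (-0.674755 − (-0.565541))/3 = -0.711160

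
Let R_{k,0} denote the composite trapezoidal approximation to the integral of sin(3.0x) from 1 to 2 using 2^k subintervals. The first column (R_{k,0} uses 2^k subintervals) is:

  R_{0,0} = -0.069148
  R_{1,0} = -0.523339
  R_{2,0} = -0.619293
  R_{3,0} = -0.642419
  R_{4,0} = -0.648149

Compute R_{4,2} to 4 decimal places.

Richardson extrapolation on the trapezoidal column (denominator 4−1=3):
R_{3,1} = -0.642419 + (-0.642419 − (-0.619293))/3 = -0.650128
R_{4,1} = -0.648149 + (-0.648149 − (-0.642419))/3 = -0.650059
R_{4,2} = -0.650059 + (-0.650059 − (-0.650128))/15 = -0.650054
(Column j=1 coincides with Simpson's rule on the same nodes.)

-0.6501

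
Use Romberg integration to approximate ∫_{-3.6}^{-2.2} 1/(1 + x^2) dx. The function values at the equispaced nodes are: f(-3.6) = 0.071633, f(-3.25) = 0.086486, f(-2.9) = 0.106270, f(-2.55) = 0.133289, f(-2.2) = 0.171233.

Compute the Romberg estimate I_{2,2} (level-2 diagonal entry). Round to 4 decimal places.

I_{0,0} (trapezoid, 1 panel, h=1.4000): 0.170006
I_{1,0} (trapezoid, 2 panels, h=0.7000): 0.159392
I_{2,0} (trapezoid, 4 panels, h=0.3500): 0.156617
I_{1,1} = 0.159392 + (0.159392 − 0.170006)/3 = 0.155854
I_{2,1} = 0.156617 + (0.156617 − 0.159392)/3 = 0.155692
I_{2,2} = 0.155692 + (0.155692 − 0.155854)/15 = 0.155681

0.1557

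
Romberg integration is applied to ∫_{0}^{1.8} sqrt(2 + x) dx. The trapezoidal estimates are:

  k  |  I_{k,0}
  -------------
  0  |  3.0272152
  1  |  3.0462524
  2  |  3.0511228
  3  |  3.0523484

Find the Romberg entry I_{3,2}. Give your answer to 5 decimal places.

3.05276

Richardson extrapolation on the trapezoidal column (denominator 4−1=3):
I_{2,1} = (4·3.0511228 − 3.0462524) / 3 = 3.0527463
I_{3,1} = 3.0523484 + (3.0523484 − 3.0511228)/3 = 3.0527569
I_{3,2} = 3.0527569 + (3.0527569 − 3.0527463)/15 = 3.0527576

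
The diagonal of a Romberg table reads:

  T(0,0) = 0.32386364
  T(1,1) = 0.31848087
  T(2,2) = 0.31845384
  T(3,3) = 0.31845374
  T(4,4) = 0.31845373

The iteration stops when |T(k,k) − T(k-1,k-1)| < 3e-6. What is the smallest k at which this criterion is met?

|T(1,1) − T(0,0)| = 0.00538277 ≥ 3e-6
|T(2,2) − T(1,1)| = 0.00002703 ≥ 3e-6
|T(3,3) − T(2,2)| = 0.00000010 < 3e-6

k = 3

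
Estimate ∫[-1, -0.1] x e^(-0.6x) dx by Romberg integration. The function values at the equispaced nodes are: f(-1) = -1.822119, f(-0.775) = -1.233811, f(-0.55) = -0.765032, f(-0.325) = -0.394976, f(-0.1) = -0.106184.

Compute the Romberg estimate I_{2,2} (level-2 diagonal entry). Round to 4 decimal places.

I_{0,0} (trapezoid, 1 panel, h=0.9000): -0.867736
I_{1,0} (trapezoid, 2 panels, h=0.4500): -0.778133
I_{2,0} (trapezoid, 4 panels, h=0.2250): -0.755543
I_{1,1} = -0.778133 + (-0.778133 − (-0.867736))/3 = -0.748265
I_{2,1} = -0.755543 + (-0.755543 − (-0.778133))/3 = -0.748013
I_{2,2} = -0.748013 + (-0.748013 − (-0.748265))/15 = -0.747996

-0.7480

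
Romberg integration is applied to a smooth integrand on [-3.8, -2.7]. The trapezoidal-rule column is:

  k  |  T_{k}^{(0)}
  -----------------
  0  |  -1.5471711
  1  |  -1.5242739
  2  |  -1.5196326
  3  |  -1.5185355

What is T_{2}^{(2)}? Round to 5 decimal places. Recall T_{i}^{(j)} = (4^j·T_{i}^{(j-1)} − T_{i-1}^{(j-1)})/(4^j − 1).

-1.51818

Richardson extrapolation on the trapezoidal column (denominator 4−1=3):
T_{1}^{(1)} = -1.5242739 + (-1.5242739 − (-1.5471711))/3 = -1.5166415
T_{2}^{(1)} = -1.5196326 + (-1.5196326 − (-1.5242739))/3 = -1.5180855
T_{2}^{(2)} = -1.5180855 + (-1.5180855 − (-1.5166415))/15 = -1.5181818
(Column j=1 coincides with Simpson's rule on the same nodes.)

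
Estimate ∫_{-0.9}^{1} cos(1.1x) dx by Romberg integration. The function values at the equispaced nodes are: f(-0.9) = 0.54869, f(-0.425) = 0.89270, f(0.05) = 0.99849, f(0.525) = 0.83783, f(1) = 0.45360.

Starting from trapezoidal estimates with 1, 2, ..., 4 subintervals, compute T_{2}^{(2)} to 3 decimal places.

T_{0}^{(0)} (trapezoid, 1 panel, h=1.9000): 0.95218
T_{1}^{(0)} (trapezoid, 2 panels, h=0.9500): 1.42465
T_{2}^{(0)} (trapezoid, 4 panels, h=0.4750): 1.53433
T_{1}^{(1)} = 1.42465 + (1.42465 − 0.95218)/3 = 1.58214
T_{2}^{(1)} = 1.53433 + (1.53433 − 1.42465)/3 = 1.57089
T_{2}^{(2)} = 1.57089 + (1.57089 − 1.58214)/15 = 1.57014

1.570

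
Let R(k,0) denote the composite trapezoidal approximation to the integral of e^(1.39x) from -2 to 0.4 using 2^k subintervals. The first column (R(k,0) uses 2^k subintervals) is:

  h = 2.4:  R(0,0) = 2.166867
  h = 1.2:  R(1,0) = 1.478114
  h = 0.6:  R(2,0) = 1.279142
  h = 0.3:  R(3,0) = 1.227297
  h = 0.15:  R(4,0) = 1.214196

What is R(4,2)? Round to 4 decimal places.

1.2098

Richardson extrapolation on the trapezoidal column (denominator 4−1=3):
R(3,1) = (4·1.227297 − 1.279142) / 3 = 1.210015
R(4,1) = (4·1.214196 − 1.227297) / 3 = 1.209829
R(4,2) = 1.209829 + (1.209829 − 1.210015)/15 = 1.209817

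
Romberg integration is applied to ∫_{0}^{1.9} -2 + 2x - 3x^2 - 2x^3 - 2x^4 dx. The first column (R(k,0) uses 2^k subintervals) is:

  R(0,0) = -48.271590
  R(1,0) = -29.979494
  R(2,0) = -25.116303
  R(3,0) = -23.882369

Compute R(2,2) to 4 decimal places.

Richardson extrapolation on the trapezoidal column (denominator 4−1=3):
R(1,1) = -29.979494 + (-29.979494 − (-48.271590))/3 = -23.882129
R(2,1) = (4·(-25.116303) − (-29.979494)) / 3 = -23.495239
R(2,2) = -23.495239 + (-23.495239 − (-23.882129))/15 = -23.469446

-23.4694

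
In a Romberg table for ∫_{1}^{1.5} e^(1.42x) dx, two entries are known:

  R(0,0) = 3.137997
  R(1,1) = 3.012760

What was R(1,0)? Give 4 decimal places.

3.0441

From R(1,1) = (4·R(1,0) − R(0,0))/3, solve for R(1,0):
4·R(1,0) = 3·3.012760 + 3.137997 = 12.176277
R(1,0) = 3.044069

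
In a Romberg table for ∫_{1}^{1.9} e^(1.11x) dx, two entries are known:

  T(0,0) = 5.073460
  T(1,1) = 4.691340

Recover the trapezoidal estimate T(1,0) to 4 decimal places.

From T(1,1) = (4·T(1,0) − T(0,0))/3, solve for T(1,0):
4·T(1,0) = 3·4.691340 + 5.073460 = 19.147480
T(1,0) = 4.786870

4.7869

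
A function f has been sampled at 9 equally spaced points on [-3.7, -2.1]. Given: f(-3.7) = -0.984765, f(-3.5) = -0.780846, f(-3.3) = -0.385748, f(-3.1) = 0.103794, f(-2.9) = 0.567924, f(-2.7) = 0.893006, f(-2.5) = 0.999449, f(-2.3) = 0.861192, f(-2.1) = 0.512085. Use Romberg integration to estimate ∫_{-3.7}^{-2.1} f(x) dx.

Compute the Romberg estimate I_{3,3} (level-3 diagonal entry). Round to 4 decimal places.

I_{0,0} (trapezoid, 1 panel, h=1.6000): -0.378144
I_{1,0} (trapezoid, 2 panels, h=0.8000): 0.265267
I_{2,0} (trapezoid, 4 panels, h=0.4000): 0.378114
I_{3,0} (trapezoid, 8 panels, h=0.2000): 0.404486
I_{1,1} = 0.265267 + (0.265267 − (-0.378144))/3 = 0.479737
I_{2,1} = 0.378114 + (0.378114 − 0.265267)/3 = 0.415730
I_{3,1} = 0.404486 + (0.404486 − 0.378114)/3 = 0.413277
I_{2,2} = 0.415730 + (0.415730 − 0.479737)/15 = 0.411463
I_{3,2} = 0.413277 + (0.413277 − 0.415730)/15 = 0.413113
I_{3,3} = 0.413113 + (0.413113 − 0.411463)/63 = 0.413139

0.4131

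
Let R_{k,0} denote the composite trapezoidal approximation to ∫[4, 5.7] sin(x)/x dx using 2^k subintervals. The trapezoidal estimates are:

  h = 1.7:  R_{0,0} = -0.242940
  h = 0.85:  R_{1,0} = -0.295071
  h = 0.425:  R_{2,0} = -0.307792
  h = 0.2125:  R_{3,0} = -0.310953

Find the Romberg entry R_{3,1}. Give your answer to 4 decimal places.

Richardson extrapolation on the trapezoidal column (denominator 4−1=3):
R_{3,1} = -0.310953 + (-0.310953 − (-0.307792))/3 = -0.312007
(Column j=1 coincides with Simpson's rule on the same nodes.)

-0.3120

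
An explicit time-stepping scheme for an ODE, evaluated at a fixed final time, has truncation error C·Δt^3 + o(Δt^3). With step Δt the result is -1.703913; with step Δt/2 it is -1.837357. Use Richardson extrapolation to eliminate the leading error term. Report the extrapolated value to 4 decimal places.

-1.8564

Extrapolated value = (8·A(Δt/2) − A(Δt)) / (8 − 1)
= (8·(-1.837357) − (-1.703913)) / 7
= -12.994943 / 7 = -1.856420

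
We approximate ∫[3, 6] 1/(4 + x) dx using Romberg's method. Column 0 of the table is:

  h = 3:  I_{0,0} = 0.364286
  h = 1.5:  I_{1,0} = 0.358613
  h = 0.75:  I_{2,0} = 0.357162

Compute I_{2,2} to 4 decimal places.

Richardson extrapolation on the trapezoidal column (denominator 4−1=3):
I_{1,1} = 0.358613 + (0.358613 − 0.364286)/3 = 0.356722
I_{2,1} = (4·0.357162 − 0.358613) / 3 = 0.356678
I_{2,2} = 0.356678 + (0.356678 − 0.356722)/15 = 0.356675

0.3567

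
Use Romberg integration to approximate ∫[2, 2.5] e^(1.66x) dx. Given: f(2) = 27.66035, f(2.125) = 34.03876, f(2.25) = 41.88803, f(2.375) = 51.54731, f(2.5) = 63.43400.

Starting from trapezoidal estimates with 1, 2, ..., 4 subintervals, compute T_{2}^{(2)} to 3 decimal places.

21.550

T_{0}^{(0)} (trapezoid, 1 panel, h=0.5000): 22.77359
T_{1}^{(0)} (trapezoid, 2 panels, h=0.2500): 21.85880
T_{2}^{(0)} (trapezoid, 4 panels, h=0.1250): 21.62766
T_{1}^{(1)} = 21.85880 + (21.85880 − 22.77359)/3 = 21.55387
T_{2}^{(1)} = 21.62766 + (21.62766 − 21.85880)/3 = 21.55061
T_{2}^{(2)} = 21.55061 + (21.55061 − 21.55387)/15 = 21.55039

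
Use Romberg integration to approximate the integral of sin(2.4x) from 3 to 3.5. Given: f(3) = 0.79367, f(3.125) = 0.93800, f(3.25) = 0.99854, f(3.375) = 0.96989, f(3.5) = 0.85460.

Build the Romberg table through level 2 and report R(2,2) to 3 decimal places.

R(0,0) (trapezoid, 1 panel, h=0.5000): 0.41207
R(1,0) (trapezoid, 2 panels, h=0.2500): 0.45567
R(2,0) (trapezoid, 4 panels, h=0.1250): 0.46632
R(1,1) = 0.45567 + (0.45567 − 0.41207)/3 = 0.47020
R(2,1) = 0.46632 + (0.46632 − 0.45567)/3 = 0.46987
R(2,2) = 0.46987 + (0.46987 − 0.47020)/15 = 0.46985

0.470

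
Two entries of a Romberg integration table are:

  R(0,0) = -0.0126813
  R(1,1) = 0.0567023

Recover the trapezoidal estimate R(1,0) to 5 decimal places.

From R(1,1) = (4·R(1,0) − R(0,0))/3, solve for R(1,0):
4·R(1,0) = 3·0.0567023 + (-0.0126813) = 0.1574256
R(1,0) = 0.0393564

0.03936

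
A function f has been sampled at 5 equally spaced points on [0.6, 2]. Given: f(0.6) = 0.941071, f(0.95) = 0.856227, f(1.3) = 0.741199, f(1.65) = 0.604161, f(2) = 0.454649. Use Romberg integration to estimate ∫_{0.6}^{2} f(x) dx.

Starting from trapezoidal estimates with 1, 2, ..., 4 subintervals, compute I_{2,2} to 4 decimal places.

I_{0,0} (trapezoid, 1 panel, h=1.4000): 0.977004
I_{1,0} (trapezoid, 2 panels, h=0.7000): 1.007341
I_{2,0} (trapezoid, 4 panels, h=0.3500): 1.014806
I_{1,1} = 1.007341 + (1.007341 − 0.977004)/3 = 1.017453
I_{2,1} = 1.014806 + (1.014806 − 1.007341)/3 = 1.017294
I_{2,2} = 1.017294 + (1.017294 − 1.017453)/15 = 1.017283

1.0173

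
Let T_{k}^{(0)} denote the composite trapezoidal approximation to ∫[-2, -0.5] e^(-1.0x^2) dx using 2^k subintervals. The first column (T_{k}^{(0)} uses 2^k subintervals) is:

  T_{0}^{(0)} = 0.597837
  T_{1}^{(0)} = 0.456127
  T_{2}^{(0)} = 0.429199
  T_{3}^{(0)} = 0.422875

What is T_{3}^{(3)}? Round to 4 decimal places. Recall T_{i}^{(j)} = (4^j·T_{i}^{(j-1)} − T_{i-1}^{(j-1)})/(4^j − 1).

0.4208

T_{1}^{(1)} = 0.456127 + (0.456127 − 0.597837)/3 = 0.408890
T_{2}^{(1)} = (4·0.429199 − 0.456127) / 3 = 0.420223
T_{3}^{(1)} = (4·0.422875 − 0.429199) / 3 = 0.420767
T_{2}^{(2)} = 0.420223 + (0.420223 − 0.408890)/15 = 0.420979
T_{3}^{(2)} = (16·0.420767 − 0.420223) / 15 = 0.420803
T_{3}^{(3)} = 0.420803 + (0.420803 − 0.420979)/63 = 0.420800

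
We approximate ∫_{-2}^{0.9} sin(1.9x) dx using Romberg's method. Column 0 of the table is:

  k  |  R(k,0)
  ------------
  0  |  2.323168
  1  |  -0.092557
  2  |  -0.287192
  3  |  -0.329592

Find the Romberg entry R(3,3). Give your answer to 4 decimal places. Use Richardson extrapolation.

-0.3436

Richardson extrapolation on the trapezoidal column (denominator 4−1=3):
R(1,1) = (4·(-0.092557) − 2.323168) / 3 = -0.897799
R(2,1) = (4·(-0.287192) − (-0.092557)) / 3 = -0.352070
R(3,1) = (4·(-0.329592) − (-0.287192)) / 3 = -0.343725
R(2,2) = -0.352070 + (-0.352070 − (-0.897799))/15 = -0.315688
R(3,2) = -0.343725 + (-0.343725 − (-0.352070))/15 = -0.343169
R(3,3) = -0.343169 + (-0.343169 − (-0.315688))/63 = -0.343605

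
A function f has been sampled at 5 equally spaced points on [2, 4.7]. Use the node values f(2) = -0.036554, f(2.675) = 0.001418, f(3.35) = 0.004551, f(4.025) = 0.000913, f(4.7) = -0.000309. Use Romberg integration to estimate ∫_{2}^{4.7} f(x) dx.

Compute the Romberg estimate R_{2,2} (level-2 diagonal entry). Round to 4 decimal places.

-0.0039

R_{0,0} (trapezoid, 1 panel, h=2.7000): -0.049765
R_{1,0} (trapezoid, 2 panels, h=1.3500): -0.018739
R_{2,0} (trapezoid, 4 panels, h=0.6750): -0.007796
R_{1,1} = -0.018739 + (-0.018739 − (-0.049765))/3 = -0.008397
R_{2,1} = -0.007796 + (-0.007796 − (-0.018739))/3 = -0.004148
R_{2,2} = -0.004148 + (-0.004148 − (-0.008397))/15 = -0.003865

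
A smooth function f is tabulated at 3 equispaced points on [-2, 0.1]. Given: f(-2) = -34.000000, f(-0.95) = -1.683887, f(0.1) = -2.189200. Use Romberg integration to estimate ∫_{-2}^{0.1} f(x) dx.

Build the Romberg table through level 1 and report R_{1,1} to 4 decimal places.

R_{0,0} (trapezoid, 1 panel, h=2.1000): -37.998660
R_{1,0} (trapezoid, 2 panels, h=1.0500): -20.767411
R_{1,1} = -20.767411 + (-20.767411 − (-37.998660))/3 = -15.023661

-15.0237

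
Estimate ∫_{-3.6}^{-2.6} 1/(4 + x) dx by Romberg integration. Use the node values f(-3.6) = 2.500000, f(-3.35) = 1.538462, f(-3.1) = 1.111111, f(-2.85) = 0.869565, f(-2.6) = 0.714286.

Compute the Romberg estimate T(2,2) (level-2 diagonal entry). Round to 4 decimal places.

1.2543

T(0,0) (trapezoid, 1 panel, h=1.0000): 1.607143
T(1,0) (trapezoid, 2 panels, h=0.5000): 1.359127
T(2,0) (trapezoid, 4 panels, h=0.2500): 1.281570
T(1,1) = 1.359127 + (1.359127 − 1.607143)/3 = 1.276455
T(2,1) = 1.281570 + (1.281570 − 1.359127)/3 = 1.255718
T(2,2) = 1.255718 + (1.255718 − 1.276455)/15 = 1.254336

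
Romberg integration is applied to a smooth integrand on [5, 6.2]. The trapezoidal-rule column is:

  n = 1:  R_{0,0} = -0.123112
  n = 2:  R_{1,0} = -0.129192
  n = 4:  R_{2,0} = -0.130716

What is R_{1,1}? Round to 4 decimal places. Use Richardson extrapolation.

-0.1312

Richardson extrapolation on the trapezoidal column (denominator 4−1=3):
R_{1,1} = -0.129192 + (-0.129192 − (-0.123112))/3 = -0.131219
(Column j=1 coincides with Simpson's rule on the same nodes.)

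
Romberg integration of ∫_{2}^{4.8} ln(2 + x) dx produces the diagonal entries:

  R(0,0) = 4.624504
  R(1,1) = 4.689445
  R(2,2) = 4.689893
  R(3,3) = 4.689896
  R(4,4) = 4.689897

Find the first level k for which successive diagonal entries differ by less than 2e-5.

|R(1,1) − R(0,0)| = 0.064941 ≥ 2e-5
|R(2,2) − R(1,1)| = 0.000448 ≥ 2e-5
|R(3,3) − R(2,2)| = 0.000003 < 2e-5

k = 3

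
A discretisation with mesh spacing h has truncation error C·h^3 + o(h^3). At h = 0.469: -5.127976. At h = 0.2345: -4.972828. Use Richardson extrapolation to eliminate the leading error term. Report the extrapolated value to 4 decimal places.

Extrapolated value = (8·A(h/2) − A(h)) / (8 − 1)
= (8·(-4.972828) − (-5.127976)) / 7
= -34.654648 / 7 = -4.950664

-4.9507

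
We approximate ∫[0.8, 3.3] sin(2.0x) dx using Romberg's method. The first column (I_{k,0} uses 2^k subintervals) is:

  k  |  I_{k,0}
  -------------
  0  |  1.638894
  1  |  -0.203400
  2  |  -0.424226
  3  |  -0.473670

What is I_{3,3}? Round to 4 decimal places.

Richardson extrapolation on the trapezoidal column (denominator 4−1=3):
I_{1,1} = -0.203400 + (-0.203400 − 1.638894)/3 = -0.817498
I_{2,1} = (4·(-0.424226) − (-0.203400)) / 3 = -0.497835
I_{3,1} = (4·(-0.473670) − (-0.424226)) / 3 = -0.490151
I_{2,2} = (16·(-0.497835) − (-0.817498)) / 15 = -0.476524
I_{3,2} = (16·(-0.490151) − (-0.497835)) / 15 = -0.489639
I_{3,3} = (64·(-0.489639) − (-0.476524)) / 63 = -0.489847

-0.4898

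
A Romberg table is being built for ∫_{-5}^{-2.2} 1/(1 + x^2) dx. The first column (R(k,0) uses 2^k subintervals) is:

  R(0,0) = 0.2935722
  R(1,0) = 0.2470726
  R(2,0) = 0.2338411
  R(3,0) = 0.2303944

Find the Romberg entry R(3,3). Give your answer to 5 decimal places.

0.22923

R(1,1) = (4·0.2470726 − 0.2935722) / 3 = 0.2315727
R(2,1) = 0.2338411 + (0.2338411 − 0.2470726)/3 = 0.2294306
R(3,1) = (4·0.2303944 − 0.2338411) / 3 = 0.2292455
R(2,2) = (16·0.2294306 − 0.2315727) / 15 = 0.2292878
R(3,2) = 0.2292455 + (0.2292455 − 0.2294306)/15 = 0.2292332
R(3,3) = (64·0.2292332 − 0.2292878) / 63 = 0.2292323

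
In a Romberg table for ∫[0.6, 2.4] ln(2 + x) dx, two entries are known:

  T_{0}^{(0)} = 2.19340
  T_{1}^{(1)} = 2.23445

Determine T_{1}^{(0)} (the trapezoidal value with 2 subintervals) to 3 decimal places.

From T_{1}^{(1)} = (4·T_{1}^{(0)} − T_{0}^{(0)})/3, solve for T_{1}^{(0)}:
4·T_{1}^{(0)} = 3·2.23445 + 2.19340 = 8.89675
T_{1}^{(0)} = 2.22419

2.224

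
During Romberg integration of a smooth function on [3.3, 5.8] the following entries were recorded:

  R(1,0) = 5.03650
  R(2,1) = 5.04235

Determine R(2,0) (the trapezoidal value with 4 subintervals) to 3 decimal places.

From R(2,1) = (4·R(2,0) − R(1,0))/3, solve for R(2,0):
4·R(2,0) = 3·5.04235 + 5.03650 = 20.16355
R(2,0) = 5.04089

5.041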